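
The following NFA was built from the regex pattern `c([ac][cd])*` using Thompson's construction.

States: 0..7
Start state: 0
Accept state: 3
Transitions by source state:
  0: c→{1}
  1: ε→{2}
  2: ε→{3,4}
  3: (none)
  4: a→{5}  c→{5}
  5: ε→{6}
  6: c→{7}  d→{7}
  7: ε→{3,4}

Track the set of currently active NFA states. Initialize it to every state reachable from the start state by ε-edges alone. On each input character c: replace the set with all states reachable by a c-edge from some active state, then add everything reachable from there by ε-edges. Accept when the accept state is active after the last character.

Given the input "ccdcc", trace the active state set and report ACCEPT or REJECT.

Answer: ACCEPT

Trace:
S₀ = ε-closure({0}) = {0}
'c' @ 1: {1,2,3,4}  ✓accept
'c' @ 2: {5,6}
'd' @ 3: {3,4,7}  ✓accept
'c' @ 4: {5,6}
'c' @ 5: {3,4,7}  ✓accept
final: {3,4,7}; accept 3 in set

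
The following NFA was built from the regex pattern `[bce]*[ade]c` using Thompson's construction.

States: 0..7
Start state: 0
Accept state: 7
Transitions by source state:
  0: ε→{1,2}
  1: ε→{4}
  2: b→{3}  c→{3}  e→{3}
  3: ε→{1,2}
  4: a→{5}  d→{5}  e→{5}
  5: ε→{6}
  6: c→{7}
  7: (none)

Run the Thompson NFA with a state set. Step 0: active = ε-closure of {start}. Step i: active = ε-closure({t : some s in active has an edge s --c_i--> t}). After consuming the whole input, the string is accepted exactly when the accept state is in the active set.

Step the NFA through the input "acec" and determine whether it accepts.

Answer: REJECT

Steps:
S₀ = ε-closure({0}) = {0,1,2,4}
'a' @ 1: {5,6}
'c' @ 2: {7}  ✓accept
'e' @ 3: {}  — dead — no transitions
rest 'c' ignored (set empty)
end set {} — state 7 not in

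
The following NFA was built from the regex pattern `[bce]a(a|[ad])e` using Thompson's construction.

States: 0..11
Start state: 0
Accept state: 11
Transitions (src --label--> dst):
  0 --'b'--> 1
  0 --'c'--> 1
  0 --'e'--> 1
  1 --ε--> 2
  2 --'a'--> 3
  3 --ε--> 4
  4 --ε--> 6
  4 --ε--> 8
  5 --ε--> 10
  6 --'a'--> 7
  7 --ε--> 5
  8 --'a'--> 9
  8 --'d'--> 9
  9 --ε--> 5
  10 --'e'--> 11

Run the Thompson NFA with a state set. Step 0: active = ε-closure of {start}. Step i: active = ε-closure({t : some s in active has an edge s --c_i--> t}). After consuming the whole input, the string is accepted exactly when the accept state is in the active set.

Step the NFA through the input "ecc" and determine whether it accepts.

Answer: REJECT

Derivation:
initial (ε-close {0}): {0}
'e' @ 1: {1,2}
'c' @ 2: {}  — no active states
rest 'c' ignored (set empty)
after full input: {}  (accept=11 not in)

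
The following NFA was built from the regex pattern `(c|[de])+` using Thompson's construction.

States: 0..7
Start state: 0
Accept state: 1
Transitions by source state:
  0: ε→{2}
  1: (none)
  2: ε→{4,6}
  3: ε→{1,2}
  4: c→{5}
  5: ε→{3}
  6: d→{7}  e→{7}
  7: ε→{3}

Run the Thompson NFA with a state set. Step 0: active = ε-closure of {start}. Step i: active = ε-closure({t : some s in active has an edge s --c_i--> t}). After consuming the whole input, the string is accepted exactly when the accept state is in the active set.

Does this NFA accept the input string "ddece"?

initial (ε-close {0}): {0,2,4,6}
'd' @ 1: {1,2,3,4,6,7}  [accepting]
'd' @ 2: {1,2,3,4,6,7}  [accepting]
'e' @ 3: {1,2,3,4,6,7}  [accepting]
'c' @ 4: {1,2,3,4,5,6}  [accepting]
'e' @ 5: {1,2,3,4,6,7}  [accepting]
after full input: {1,2,3,4,6,7}  (accept=1 in)

Answer: ACCEPT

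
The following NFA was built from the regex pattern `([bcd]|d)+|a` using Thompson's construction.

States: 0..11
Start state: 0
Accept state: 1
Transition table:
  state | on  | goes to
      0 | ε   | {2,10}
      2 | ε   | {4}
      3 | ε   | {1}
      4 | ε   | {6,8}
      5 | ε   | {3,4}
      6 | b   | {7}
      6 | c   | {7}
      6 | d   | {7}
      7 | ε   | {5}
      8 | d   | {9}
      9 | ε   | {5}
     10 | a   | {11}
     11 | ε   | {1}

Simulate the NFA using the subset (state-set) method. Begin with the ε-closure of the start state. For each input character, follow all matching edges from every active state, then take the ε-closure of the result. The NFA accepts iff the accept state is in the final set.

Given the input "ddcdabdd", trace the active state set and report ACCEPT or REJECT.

start: ε-closure({0}) = {0,2,4,6,8,10}
'd' @ 1: {1,3,4,5,6,7,8,9}  (accept∈set)
'd' @ 2: {1,3,4,5,6,7,8,9}  (accept∈set)
'c' @ 3: {1,3,4,5,6,7,8}  (accept∈set)
'd' @ 4: {1,3,4,5,6,7,8,9}  (accept∈set)
'a' @ 5: {}  — no active states
rest 'bdd' ignored (set empty)
after full input: {}  (accept=1 not in)

Answer: REJECT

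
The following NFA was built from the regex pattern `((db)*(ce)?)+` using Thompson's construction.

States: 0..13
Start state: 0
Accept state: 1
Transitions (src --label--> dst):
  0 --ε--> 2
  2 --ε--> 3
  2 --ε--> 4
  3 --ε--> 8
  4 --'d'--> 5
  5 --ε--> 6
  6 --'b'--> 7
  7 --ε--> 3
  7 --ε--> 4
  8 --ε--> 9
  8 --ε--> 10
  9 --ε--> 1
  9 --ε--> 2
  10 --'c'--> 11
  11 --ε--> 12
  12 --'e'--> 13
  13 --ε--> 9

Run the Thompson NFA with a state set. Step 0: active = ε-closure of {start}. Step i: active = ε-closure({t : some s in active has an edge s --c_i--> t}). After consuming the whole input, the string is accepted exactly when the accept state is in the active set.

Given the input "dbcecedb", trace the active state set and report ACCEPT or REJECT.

initial (ε-close {0}): {0,1,2,3,4,8,9,10}
'd' @ 1: {5,6}
'b' @ 2: {1,2,3,4,7,8,9,10}  ✓accept
'c' @ 3: {11,12}
'e' @ 4: {1,2,3,4,8,9,10,13}  ✓accept
'c' @ 5: {11,12}
'e' @ 6: {1,2,3,4,8,9,10,13}  ✓accept
'd' @ 7: {5,6}
'b' @ 8: {1,2,3,4,7,8,9,10}  ✓accept
end set {1,2,3,4,7,8,9,10} — state 1 in

Answer: ACCEPT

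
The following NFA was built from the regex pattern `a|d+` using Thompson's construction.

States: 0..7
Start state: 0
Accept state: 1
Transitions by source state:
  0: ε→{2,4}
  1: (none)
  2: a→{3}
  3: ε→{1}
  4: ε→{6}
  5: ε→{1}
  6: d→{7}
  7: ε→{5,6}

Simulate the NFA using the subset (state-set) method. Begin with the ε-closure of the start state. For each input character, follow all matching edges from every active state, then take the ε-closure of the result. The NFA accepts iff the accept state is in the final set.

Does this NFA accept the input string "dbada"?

Answer: REJECT

Trace:
S₀ = ε-closure({0}) = {0,2,4,6}
'd' @ 1: {1,5,6,7}  [accepting]
'b' @ 2: {}  — dead — no transitions
rest 'ada' ignored (set empty)
final: {}; accept 1 not in set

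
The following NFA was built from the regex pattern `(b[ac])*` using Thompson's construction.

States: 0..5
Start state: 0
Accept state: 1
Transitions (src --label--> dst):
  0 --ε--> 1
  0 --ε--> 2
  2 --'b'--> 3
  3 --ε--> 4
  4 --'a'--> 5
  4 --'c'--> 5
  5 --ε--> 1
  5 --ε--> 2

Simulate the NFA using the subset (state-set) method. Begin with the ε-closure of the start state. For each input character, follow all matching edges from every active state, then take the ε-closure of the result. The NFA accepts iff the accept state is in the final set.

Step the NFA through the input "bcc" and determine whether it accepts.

Answer: REJECT

Trace:
S₀ = ε-closure({0}) = {0,1,2}
'b' @ 1: {3,4}
'c' @ 2: {1,2,5}  (accept∈set)
'c' @ 3: {}  — no active states
final: {}; accept 1 not in set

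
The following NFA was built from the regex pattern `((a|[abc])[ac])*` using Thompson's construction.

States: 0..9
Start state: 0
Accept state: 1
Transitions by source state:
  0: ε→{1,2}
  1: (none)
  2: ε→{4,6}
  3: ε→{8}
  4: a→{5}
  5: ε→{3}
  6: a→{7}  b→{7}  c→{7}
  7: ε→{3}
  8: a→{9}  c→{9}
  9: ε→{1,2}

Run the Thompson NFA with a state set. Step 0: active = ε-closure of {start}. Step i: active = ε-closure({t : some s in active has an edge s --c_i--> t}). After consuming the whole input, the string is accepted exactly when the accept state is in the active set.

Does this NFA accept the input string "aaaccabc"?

Answer: ACCEPT

Trace:
S₀ = ε-closure({0}) = {0,1,2,4,6}
'a' @ 1: {3,5,7,8}
'a' @ 2: {1,2,4,6,9}  [accepting]
'a' @ 3: {3,5,7,8}
'c' @ 4: {1,2,4,6,9}  [accepting]
'c' @ 5: {3,7,8}
'a' @ 6: {1,2,4,6,9}  [accepting]
'b' @ 7: {3,7,8}
'c' @ 8: {1,2,4,6,9}  [accepting]
final: {1,2,4,6,9}; accept 1 in set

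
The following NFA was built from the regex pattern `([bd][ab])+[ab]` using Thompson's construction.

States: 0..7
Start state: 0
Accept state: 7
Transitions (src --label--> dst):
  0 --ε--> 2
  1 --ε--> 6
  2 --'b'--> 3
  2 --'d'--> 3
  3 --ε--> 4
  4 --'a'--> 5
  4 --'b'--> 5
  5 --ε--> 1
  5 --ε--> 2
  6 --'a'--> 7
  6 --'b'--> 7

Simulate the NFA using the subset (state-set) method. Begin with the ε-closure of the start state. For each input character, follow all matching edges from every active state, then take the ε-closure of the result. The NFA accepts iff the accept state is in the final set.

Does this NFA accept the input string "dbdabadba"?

Answer: ACCEPT

Steps:
S₀ = ε-closure({0}) = {0,2}
'd' @ 1: {3,4}
'b' @ 2: {1,2,5,6}
'd' @ 3: {3,4}
'a' @ 4: {1,2,5,6}
'b' @ 5: {3,4,7}  ✓accept
'a' @ 6: {1,2,5,6}
'd' @ 7: {3,4}
'b' @ 8: {1,2,5,6}
'a' @ 9: {7}  ✓accept
after full input: {7}  (accept=7 in)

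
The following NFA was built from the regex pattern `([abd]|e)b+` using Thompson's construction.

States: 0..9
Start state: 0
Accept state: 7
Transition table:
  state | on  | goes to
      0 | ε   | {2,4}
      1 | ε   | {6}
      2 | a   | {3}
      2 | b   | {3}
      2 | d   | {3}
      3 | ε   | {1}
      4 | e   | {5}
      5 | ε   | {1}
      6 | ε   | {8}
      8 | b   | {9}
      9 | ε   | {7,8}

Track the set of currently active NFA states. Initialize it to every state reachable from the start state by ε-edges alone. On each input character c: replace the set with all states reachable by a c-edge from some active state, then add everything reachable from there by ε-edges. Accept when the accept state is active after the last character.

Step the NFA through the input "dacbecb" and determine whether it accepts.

start: ε-closure({0}) = {0,2,4}
'd' @ 1: {1,3,6,8}
'a' @ 2: {}  — dead — no transitions
rest 'cbecb' ignored (set empty)
final: {}; accept 7 not in set

Answer: REJECT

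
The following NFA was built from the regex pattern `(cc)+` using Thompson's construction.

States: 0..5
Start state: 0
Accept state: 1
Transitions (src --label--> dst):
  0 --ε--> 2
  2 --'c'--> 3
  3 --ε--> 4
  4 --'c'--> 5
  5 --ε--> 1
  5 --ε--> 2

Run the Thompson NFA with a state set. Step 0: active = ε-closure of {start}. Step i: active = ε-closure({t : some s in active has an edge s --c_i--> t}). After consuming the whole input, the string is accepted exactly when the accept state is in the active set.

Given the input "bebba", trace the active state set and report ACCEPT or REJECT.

Answer: REJECT

Trace:
initial (ε-close {0}): {0,2}
'b' @ 1: {}  — state set empty
rest 'ebba' ignored (set empty)
after full input: {}  (accept=1 not in)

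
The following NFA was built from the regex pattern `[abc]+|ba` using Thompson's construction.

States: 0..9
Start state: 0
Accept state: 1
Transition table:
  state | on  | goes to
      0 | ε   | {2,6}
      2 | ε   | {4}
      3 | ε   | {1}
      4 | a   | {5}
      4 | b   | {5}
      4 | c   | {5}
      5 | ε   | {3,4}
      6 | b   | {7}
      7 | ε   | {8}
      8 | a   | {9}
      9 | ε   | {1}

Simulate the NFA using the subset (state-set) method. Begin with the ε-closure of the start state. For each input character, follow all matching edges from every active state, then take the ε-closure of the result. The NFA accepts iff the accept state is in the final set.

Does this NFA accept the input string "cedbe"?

initial (ε-close {0}): {0,2,4,6}
'c' @ 1: {1,3,4,5}  ✓accept
'e' @ 2: {}  — no active states
rest 'dbe' ignored (set empty)
final: {}; accept 1 not in set

Answer: REJECT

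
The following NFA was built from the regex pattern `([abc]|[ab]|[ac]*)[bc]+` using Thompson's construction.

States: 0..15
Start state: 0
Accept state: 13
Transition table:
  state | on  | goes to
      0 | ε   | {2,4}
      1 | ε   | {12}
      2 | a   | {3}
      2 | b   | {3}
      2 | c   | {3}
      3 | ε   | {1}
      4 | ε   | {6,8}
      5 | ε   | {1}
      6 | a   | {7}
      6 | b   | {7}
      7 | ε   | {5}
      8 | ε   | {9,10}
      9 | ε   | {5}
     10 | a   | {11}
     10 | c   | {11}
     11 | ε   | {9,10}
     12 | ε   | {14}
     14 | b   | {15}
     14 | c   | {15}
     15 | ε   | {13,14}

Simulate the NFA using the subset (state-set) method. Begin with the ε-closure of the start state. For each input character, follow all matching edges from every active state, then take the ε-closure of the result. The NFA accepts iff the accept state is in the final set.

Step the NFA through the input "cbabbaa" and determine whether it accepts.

initial (ε-close {0}): {0,1,2,4,5,6,8,9,10,12,14}
'c' @ 1: {1,3,5,9,10,11,12,13,14,15}  (accept∈set)
'b' @ 2: {13,14,15}  (accept∈set)
'a' @ 3: {}  — dead — no transitions
rest 'bbaa' ignored (set empty)
after full input: {}  (accept=13 not in)

Answer: REJECT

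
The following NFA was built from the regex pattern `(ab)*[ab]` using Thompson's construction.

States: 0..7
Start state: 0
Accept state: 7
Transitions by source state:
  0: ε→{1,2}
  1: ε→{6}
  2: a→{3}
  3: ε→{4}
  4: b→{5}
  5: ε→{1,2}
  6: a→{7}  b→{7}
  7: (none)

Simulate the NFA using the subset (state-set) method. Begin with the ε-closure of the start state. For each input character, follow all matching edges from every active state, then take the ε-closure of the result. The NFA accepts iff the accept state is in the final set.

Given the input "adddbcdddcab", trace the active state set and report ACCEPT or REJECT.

S₀ = ε-closure({0}) = {0,1,2,6}
'a' @ 1: {3,4,7}  [accepting]
'd' @ 2: {}  — state set empty
rest 'ddbcdddcab' ignored (set empty)
final: {}; accept 7 not in set

Answer: REJECT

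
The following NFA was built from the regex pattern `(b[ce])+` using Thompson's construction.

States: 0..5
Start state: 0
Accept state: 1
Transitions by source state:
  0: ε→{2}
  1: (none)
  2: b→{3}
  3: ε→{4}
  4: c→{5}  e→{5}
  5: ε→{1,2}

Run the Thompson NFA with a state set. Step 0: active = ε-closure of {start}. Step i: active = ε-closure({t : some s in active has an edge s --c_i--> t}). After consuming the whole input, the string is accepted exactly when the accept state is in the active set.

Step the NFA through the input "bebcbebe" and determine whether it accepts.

S₀ = ε-closure({0}) = {0,2}
'b' @ 1: {3,4}
'e' @ 2: {1,2,5}  (accept∈set)
'b' @ 3: {3,4}
'c' @ 4: {1,2,5}  (accept∈set)
'b' @ 5: {3,4}
'e' @ 6: {1,2,5}  (accept∈set)
'b' @ 7: {3,4}
'e' @ 8: {1,2,5}  (accept∈set)
after full input: {1,2,5}  (accept=1 in)

Answer: ACCEPT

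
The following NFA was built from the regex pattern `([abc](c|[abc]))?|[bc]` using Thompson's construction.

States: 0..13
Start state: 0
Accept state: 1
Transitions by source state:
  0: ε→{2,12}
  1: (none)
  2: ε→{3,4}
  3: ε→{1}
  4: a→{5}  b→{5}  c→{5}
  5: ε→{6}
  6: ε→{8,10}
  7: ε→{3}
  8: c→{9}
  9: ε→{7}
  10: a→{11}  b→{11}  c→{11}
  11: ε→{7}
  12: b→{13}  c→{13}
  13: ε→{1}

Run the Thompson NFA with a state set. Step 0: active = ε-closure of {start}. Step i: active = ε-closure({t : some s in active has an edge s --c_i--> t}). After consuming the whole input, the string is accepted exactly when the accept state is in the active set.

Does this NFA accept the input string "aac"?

initial (ε-close {0}): {0,1,2,3,4,12}
'a' @ 1: {5,6,8,10}
'a' @ 2: {1,3,7,11}  ✓accept
'c' @ 3: {}  — no active states
after full input: {}  (accept=1 not in)

Answer: REJECT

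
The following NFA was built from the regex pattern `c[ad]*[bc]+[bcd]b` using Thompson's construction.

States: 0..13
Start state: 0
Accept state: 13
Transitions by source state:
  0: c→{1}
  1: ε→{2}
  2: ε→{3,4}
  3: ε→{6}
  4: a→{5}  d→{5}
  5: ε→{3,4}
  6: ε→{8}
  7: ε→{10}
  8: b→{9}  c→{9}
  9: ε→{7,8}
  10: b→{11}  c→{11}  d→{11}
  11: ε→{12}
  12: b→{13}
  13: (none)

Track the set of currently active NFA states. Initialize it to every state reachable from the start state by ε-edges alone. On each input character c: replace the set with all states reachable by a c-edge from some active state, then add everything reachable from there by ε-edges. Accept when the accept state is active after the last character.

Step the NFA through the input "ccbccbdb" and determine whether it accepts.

Answer: ACCEPT

Derivation:
start: ε-closure({0}) = {0}
'c' @ 1: {1,2,3,4,6,8}
'c' @ 2: {7,8,9,10}
'b' @ 3: {7,8,9,10,11,12}
'c' @ 4: {7,8,9,10,11,12}
'c' @ 5: {7,8,9,10,11,12}
'b' @ 6: {7,8,9,10,11,12,13}  ✓accept
'd' @ 7: {11,12}
'b' @ 8: {13}  ✓accept
final: {13}; accept 13 in set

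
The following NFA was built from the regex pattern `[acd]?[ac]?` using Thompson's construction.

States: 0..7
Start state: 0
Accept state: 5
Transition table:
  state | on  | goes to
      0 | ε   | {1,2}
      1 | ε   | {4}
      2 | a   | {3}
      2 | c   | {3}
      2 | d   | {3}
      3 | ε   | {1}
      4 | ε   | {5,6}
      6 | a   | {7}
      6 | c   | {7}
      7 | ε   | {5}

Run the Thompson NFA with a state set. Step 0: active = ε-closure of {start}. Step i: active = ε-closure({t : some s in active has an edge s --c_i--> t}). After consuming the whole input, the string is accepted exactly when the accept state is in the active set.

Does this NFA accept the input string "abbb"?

Answer: REJECT

Derivation:
start: ε-closure({0}) = {0,1,2,4,5,6}
'a' @ 1: {1,3,4,5,6,7}  ✓accept
'b' @ 2: {}  — no active states
rest 'bb' ignored (set empty)
after full input: {}  (accept=5 not in)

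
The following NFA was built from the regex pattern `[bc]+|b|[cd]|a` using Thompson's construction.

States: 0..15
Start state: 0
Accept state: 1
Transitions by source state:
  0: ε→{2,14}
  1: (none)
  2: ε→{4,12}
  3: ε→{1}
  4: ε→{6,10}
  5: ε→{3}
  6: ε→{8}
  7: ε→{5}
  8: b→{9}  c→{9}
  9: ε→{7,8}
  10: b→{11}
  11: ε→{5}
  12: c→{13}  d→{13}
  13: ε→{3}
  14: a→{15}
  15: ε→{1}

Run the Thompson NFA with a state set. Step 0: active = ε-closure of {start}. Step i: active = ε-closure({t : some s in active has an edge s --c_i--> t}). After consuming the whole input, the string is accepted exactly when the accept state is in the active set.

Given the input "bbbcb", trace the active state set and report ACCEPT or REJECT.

initial (ε-close {0}): {0,2,4,6,8,10,12,14}
'b' @ 1: {1,3,5,7,8,9,11}  [accepting]
'b' @ 2: {1,3,5,7,8,9}  [accepting]
'b' @ 3: {1,3,5,7,8,9}  [accepting]
'c' @ 4: {1,3,5,7,8,9}  [accepting]
'b' @ 5: {1,3,5,7,8,9}  [accepting]
after full input: {1,3,5,7,8,9}  (accept=1 in)

Answer: ACCEPT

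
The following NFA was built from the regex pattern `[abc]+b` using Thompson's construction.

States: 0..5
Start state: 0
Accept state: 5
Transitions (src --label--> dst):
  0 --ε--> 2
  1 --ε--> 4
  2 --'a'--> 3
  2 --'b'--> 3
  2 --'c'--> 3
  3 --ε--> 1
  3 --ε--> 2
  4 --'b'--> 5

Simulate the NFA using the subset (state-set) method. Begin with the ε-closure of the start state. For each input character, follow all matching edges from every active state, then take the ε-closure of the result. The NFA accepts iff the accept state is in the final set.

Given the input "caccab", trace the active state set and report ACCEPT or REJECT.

Answer: ACCEPT

Steps:
start: ε-closure({0}) = {0,2}
'c' @ 1: {1,2,3,4}
'a' @ 2: {1,2,3,4}
'c' @ 3: {1,2,3,4}
'c' @ 4: {1,2,3,4}
'a' @ 5: {1,2,3,4}
'b' @ 6: {1,2,3,4,5}  [accepting]
after full input: {1,2,3,4,5}  (accept=5 in)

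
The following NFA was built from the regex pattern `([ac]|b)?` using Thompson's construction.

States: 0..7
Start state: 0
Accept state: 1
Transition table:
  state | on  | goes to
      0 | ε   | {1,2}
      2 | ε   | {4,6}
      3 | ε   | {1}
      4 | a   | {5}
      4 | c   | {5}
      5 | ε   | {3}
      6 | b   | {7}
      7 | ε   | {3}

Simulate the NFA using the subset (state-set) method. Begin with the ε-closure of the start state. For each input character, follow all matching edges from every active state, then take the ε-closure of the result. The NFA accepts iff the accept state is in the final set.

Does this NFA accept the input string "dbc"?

S₀ = ε-closure({0}) = {0,1,2,4,6}
'd' @ 1: {}  — no active states
rest 'bc' ignored (set empty)
after full input: {}  (accept=1 not in)

Answer: REJECT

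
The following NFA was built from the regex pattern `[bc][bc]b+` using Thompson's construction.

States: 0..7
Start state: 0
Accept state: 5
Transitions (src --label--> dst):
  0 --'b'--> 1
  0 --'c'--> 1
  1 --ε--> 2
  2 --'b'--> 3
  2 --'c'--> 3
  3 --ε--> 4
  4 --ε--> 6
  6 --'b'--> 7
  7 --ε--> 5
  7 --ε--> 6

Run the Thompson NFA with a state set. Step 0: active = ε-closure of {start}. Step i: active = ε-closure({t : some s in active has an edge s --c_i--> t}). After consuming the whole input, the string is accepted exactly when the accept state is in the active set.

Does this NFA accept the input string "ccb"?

initial (ε-close {0}): {0}
'c' @ 1: {1,2}
'c' @ 2: {3,4,6}
'b' @ 3: {5,6,7}  ✓accept
final: {5,6,7}; accept 5 in set

Answer: ACCEPT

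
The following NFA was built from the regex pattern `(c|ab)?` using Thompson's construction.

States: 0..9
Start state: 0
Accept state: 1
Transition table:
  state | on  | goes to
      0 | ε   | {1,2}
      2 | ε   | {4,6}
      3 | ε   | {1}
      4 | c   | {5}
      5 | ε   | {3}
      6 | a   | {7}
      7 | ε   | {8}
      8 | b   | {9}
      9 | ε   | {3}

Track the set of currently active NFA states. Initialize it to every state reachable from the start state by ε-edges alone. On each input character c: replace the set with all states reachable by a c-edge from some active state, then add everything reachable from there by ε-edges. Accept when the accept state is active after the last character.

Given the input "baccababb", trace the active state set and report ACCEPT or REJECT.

S₀ = ε-closure({0}) = {0,1,2,4,6}
'b' @ 1: {}  — state set empty
rest 'accababb' ignored (set empty)
final: {}; accept 1 not in set

Answer: REJECT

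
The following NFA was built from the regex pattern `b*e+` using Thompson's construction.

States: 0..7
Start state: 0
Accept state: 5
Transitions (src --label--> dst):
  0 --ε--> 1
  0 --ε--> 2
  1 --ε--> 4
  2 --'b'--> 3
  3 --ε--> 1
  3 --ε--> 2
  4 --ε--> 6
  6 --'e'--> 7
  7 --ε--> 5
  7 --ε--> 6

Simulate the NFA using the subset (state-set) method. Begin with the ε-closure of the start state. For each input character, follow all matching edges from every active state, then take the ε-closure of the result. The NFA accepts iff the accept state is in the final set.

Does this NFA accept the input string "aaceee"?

Answer: REJECT

Trace:
start: ε-closure({0}) = {0,1,2,4,6}
'a' @ 1: {}  — state set empty
rest 'aceee' ignored (set empty)
end set {} — state 5 not in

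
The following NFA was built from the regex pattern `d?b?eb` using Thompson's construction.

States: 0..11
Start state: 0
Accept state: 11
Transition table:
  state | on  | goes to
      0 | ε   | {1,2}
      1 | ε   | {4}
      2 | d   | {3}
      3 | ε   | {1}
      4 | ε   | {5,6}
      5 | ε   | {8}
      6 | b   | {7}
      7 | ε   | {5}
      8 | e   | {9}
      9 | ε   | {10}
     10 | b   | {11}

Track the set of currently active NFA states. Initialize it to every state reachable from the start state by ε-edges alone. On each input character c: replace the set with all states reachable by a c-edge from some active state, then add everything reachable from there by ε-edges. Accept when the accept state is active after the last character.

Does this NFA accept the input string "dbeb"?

initial (ε-close {0}): {0,1,2,4,5,6,8}
'd' @ 1: {1,3,4,5,6,8}
'b' @ 2: {5,7,8}
'e' @ 3: {9,10}
'b' @ 4: {11}  ✓accept
end set {11} — state 11 in

Answer: ACCEPT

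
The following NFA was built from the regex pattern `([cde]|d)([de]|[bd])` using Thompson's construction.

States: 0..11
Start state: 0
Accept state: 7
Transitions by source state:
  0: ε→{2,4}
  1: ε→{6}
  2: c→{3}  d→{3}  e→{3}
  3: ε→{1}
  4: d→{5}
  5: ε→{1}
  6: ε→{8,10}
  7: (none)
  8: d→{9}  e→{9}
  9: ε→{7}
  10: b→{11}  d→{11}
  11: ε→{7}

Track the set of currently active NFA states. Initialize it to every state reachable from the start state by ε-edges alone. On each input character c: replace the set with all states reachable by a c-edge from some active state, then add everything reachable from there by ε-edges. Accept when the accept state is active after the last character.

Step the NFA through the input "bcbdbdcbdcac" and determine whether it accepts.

Answer: REJECT

Steps:
S₀ = ε-closure({0}) = {0,2,4}
'b' @ 1: {}  — dead — no transitions
rest 'cbdbdcbdcac' ignored (set empty)
final: {}; accept 7 not in set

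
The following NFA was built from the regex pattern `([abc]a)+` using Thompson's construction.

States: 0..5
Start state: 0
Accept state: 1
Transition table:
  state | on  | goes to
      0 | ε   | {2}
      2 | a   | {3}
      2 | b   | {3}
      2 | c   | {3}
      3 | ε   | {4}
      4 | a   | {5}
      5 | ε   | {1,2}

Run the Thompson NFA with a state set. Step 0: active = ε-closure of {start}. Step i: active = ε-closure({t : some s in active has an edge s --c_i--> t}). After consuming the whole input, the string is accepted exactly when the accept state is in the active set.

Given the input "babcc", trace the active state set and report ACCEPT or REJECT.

initial (ε-close {0}): {0,2}
'b' @ 1: {3,4}
'a' @ 2: {1,2,5}  ✓accept
'b' @ 3: {3,4}
'c' @ 4: {}  — state set empty
rest 'c' ignored (set empty)
final: {}; accept 1 not in set

Answer: REJECT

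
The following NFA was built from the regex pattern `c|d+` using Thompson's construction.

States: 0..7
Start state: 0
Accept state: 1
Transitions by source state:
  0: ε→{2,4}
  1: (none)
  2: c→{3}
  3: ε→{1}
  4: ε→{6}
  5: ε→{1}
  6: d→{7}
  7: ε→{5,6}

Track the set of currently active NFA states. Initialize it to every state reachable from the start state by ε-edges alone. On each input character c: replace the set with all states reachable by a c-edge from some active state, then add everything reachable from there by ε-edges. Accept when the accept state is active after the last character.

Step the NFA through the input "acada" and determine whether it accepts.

Answer: REJECT

Steps:
start: ε-closure({0}) = {0,2,4,6}
'a' @ 1: {}  — state set empty
rest 'cada' ignored (set empty)
final: {}; accept 1 not in set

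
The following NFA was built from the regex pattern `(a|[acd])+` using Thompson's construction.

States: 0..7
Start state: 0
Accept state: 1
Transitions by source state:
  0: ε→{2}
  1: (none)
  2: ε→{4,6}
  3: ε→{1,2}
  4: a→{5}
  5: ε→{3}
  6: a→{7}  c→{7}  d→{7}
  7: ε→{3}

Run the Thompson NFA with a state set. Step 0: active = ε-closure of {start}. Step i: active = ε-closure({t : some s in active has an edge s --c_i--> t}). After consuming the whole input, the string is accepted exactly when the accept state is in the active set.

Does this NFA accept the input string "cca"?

S₀ = ε-closure({0}) = {0,2,4,6}
'c' @ 1: {1,2,3,4,6,7}  [accepting]
'c' @ 2: {1,2,3,4,6,7}  [accepting]
'a' @ 3: {1,2,3,4,5,6,7}  [accepting]
after full input: {1,2,3,4,5,6,7}  (accept=1 in)

Answer: ACCEPT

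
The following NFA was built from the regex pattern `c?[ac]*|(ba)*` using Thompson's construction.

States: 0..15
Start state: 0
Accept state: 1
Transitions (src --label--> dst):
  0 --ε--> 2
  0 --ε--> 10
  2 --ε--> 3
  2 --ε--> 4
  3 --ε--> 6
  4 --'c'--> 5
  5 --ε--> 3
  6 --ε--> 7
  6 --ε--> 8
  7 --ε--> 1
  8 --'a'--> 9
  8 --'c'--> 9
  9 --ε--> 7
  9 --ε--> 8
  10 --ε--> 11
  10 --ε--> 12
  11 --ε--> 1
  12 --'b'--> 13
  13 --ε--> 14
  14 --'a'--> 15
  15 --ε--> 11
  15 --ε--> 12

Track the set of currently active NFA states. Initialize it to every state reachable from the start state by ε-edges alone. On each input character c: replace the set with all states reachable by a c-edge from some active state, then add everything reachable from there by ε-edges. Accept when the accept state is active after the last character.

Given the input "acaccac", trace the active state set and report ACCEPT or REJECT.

initial (ε-close {0}): {0,1,2,3,4,6,7,8,10,11,12}
'a' @ 1: {1,7,8,9}  [accepting]
'c' @ 2: {1,7,8,9}  [accepting]
'a' @ 3: {1,7,8,9}  [accepting]
'c' @ 4: {1,7,8,9}  [accepting]
'c' @ 5: {1,7,8,9}  [accepting]
'a' @ 6: {1,7,8,9}  [accepting]
'c' @ 7: {1,7,8,9}  [accepting]
end set {1,7,8,9} — state 1 in

Answer: ACCEPT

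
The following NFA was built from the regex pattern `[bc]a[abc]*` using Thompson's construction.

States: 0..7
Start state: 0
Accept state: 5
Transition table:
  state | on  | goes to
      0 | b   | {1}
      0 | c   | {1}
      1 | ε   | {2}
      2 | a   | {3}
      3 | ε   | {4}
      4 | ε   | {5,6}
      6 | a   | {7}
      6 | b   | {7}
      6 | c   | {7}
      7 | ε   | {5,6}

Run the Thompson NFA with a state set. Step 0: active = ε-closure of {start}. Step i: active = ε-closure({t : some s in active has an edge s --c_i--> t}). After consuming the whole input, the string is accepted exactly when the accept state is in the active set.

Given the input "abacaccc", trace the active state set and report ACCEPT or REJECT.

start: ε-closure({0}) = {0}
'a' @ 1: {}  — dead — no transitions
rest 'bacaccc' ignored (set empty)
after full input: {}  (accept=5 not in)

Answer: REJECT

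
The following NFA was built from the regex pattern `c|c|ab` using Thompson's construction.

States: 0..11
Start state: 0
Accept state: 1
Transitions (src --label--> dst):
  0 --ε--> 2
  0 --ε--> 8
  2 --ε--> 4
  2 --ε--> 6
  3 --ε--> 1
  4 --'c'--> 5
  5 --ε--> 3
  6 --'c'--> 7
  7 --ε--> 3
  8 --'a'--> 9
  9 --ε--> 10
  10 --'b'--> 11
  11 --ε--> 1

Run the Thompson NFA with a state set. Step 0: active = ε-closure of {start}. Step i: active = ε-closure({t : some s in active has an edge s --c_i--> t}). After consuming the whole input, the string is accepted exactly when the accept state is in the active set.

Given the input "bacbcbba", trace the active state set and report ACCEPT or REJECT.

Answer: REJECT

Steps:
start: ε-closure({0}) = {0,2,4,6,8}
'b' @ 1: {}  — dead — no transitions
rest 'acbcbba' ignored (set empty)
end set {} — state 1 not in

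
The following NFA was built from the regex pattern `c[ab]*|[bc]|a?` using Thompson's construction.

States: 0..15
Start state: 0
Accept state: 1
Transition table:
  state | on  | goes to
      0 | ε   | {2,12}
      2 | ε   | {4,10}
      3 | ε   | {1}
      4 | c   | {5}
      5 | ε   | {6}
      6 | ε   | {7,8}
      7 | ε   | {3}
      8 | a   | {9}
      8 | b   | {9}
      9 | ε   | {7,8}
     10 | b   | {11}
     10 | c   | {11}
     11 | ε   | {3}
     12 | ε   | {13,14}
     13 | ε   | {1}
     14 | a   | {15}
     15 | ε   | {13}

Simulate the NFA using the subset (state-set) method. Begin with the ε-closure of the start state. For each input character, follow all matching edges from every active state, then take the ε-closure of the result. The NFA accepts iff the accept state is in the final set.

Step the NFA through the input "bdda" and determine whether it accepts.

start: ε-closure({0}) = {0,1,2,4,10,12,13,14}
'b' @ 1: {1,3,11}  ✓accept
'd' @ 2: {}  — no active states
rest 'da' ignored (set empty)
after full input: {}  (accept=1 not in)

Answer: REJECT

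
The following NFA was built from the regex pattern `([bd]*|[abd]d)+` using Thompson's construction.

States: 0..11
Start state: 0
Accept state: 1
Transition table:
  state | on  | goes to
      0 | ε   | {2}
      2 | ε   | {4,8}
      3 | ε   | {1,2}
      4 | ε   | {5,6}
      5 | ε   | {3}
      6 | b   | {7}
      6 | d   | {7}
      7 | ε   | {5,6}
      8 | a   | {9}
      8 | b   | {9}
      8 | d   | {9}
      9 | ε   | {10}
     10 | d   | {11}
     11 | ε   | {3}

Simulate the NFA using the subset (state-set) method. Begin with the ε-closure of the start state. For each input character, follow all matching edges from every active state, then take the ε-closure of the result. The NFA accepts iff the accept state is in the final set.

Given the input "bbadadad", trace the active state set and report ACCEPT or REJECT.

initial (ε-close {0}): {0,1,2,3,4,5,6,8}
'b' @ 1: {1,2,3,4,5,6,7,8,9,10}  ✓accept
'b' @ 2: {1,2,3,4,5,6,7,8,9,10}  ✓accept
'a' @ 3: {9,10}
'd' @ 4: {1,2,3,4,5,6,8,11}  ✓accept
'a' @ 5: {9,10}
'd' @ 6: {1,2,3,4,5,6,8,11}  ✓accept
'a' @ 7: {9,10}
'd' @ 8: {1,2,3,4,5,6,8,11}  ✓accept
end set {1,2,3,4,5,6,8,11} — state 1 in

Answer: ACCEPT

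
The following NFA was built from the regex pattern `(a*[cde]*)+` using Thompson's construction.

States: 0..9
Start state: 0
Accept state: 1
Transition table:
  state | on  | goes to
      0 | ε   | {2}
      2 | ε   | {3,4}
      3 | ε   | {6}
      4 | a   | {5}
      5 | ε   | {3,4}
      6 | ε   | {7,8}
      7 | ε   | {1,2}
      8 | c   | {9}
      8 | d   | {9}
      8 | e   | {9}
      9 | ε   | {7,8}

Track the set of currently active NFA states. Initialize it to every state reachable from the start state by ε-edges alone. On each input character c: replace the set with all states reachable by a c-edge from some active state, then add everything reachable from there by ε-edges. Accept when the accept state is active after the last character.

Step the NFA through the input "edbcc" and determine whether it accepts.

Answer: REJECT

Steps:
start: ε-closure({0}) = {0,1,2,3,4,6,7,8}
'e' @ 1: {1,2,3,4,6,7,8,9}  (accept∈set)
'd' @ 2: {1,2,3,4,6,7,8,9}  (accept∈set)
'b' @ 3: {}  — no active states
rest 'cc' ignored (set empty)
end set {} — state 1 not in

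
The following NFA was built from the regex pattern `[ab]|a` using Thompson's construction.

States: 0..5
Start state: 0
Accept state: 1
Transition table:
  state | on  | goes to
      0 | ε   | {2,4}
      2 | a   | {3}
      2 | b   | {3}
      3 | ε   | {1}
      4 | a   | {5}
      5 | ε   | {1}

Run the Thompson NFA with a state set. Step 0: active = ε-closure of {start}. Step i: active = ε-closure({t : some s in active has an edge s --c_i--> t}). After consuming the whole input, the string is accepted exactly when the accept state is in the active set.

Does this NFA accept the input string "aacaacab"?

start: ε-closure({0}) = {0,2,4}
'a' @ 1: {1,3,5}  (accept∈set)
'a' @ 2: {}  — no active states
rest 'caacab' ignored (set empty)
after full input: {}  (accept=1 not in)

Answer: REJECT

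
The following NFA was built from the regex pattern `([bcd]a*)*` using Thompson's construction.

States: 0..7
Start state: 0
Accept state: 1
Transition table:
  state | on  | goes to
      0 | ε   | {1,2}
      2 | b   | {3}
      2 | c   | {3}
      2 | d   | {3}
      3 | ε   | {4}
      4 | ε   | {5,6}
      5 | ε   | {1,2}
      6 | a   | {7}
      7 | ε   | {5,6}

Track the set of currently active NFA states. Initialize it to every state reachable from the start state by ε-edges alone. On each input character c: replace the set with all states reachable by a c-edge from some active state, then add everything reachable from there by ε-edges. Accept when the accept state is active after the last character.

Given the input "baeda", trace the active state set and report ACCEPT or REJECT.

start: ε-closure({0}) = {0,1,2}
'b' @ 1: {1,2,3,4,5,6}  (accept∈set)
'a' @ 2: {1,2,5,6,7}  (accept∈set)
'e' @ 3: {}  — state set empty
rest 'da' ignored (set empty)
end set {} — state 1 not in

Answer: REJECT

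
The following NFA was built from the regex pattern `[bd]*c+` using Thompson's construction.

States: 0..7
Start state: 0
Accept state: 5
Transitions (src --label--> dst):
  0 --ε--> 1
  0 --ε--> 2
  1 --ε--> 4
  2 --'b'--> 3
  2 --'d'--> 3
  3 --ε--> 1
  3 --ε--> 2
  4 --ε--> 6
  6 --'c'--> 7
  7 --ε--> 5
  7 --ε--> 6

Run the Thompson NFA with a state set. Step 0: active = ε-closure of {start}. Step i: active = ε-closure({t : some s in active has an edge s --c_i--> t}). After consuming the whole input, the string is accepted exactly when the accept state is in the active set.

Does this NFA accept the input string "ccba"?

S₀ = ε-closure({0}) = {0,1,2,4,6}
'c' @ 1: {5,6,7}  (accept∈set)
'c' @ 2: {5,6,7}  (accept∈set)
'b' @ 3: {}  — state set empty
rest 'a' ignored (set empty)
final: {}; accept 5 not in set

Answer: REJECT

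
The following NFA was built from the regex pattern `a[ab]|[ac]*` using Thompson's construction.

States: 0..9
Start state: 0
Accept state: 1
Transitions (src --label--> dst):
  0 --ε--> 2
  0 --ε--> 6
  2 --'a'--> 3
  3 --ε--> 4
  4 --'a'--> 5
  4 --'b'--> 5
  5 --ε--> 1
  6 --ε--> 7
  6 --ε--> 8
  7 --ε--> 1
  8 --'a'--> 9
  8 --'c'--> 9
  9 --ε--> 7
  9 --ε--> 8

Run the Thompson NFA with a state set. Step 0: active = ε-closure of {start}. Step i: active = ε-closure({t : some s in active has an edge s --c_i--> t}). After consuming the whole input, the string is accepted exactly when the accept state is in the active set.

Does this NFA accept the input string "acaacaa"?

Answer: ACCEPT

Trace:
initial (ε-close {0}): {0,1,2,6,7,8}
'a' @ 1: {1,3,4,7,8,9}  (accept∈set)
'c' @ 2: {1,7,8,9}  (accept∈set)
'a' @ 3: {1,7,8,9}  (accept∈set)
'a' @ 4: {1,7,8,9}  (accept∈set)
'c' @ 5: {1,7,8,9}  (accept∈set)
'a' @ 6: {1,7,8,9}  (accept∈set)
'a' @ 7: {1,7,8,9}  (accept∈set)
after full input: {1,7,8,9}  (accept=1 in)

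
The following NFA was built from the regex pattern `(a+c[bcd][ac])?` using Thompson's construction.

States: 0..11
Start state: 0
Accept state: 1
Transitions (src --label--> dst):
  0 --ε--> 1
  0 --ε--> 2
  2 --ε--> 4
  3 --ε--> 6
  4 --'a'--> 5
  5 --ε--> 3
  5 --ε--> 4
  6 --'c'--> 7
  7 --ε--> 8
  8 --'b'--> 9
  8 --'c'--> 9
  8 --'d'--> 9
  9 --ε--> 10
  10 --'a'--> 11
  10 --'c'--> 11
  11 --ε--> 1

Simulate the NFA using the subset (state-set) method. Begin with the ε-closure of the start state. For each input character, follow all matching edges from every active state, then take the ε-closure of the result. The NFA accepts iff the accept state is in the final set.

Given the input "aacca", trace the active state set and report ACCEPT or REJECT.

initial (ε-close {0}): {0,1,2,4}
'a' @ 1: {3,4,5,6}
'a' @ 2: {3,4,5,6}
'c' @ 3: {7,8}
'c' @ 4: {9,10}
'a' @ 5: {1,11}  ✓accept
final: {1,11}; accept 1 in set

Answer: ACCEPT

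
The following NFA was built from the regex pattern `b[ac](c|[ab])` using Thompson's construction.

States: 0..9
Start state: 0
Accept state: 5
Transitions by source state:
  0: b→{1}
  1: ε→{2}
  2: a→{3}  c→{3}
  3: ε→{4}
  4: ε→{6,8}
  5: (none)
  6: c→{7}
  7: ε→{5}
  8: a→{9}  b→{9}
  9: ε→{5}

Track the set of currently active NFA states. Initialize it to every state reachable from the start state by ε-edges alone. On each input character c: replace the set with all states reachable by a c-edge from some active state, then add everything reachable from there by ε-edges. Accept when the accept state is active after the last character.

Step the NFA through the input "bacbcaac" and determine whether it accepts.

S₀ = ε-closure({0}) = {0}
'b' @ 1: {1,2}
'a' @ 2: {3,4,6,8}
'c' @ 3: {5,7}  (accept∈set)
'b' @ 4: {}  — no active states
rest 'caac' ignored (set empty)
after full input: {}  (accept=5 not in)

Answer: REJECT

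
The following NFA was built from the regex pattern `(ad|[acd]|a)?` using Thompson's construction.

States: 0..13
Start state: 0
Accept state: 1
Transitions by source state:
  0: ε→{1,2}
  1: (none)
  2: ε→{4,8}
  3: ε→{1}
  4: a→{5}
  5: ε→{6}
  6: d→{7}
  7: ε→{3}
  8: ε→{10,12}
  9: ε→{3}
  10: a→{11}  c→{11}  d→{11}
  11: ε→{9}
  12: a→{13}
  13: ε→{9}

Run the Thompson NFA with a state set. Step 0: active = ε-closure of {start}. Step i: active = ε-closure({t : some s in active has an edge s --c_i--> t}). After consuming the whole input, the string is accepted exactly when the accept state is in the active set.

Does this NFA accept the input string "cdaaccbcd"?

S₀ = ε-closure({0}) = {0,1,2,4,8,10,12}
'c' @ 1: {1,3,9,11}  ✓accept
'd' @ 2: {}  — state set empty
rest 'aaccbcd' ignored (set empty)
end set {} — state 1 not in

Answer: REJECT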